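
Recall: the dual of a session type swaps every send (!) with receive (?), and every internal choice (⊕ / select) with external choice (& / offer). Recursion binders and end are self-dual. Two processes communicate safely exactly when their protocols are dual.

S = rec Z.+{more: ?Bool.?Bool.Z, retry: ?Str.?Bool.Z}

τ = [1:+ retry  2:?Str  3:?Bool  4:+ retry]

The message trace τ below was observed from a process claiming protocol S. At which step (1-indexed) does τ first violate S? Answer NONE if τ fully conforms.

NONE

@1 + retry  match  state: ?Str.?Bool.rec Z.…
@2 ?Str  match  state: ?Bool.rec Z.…
@3 ?Bool  match  state: rec Z.…
@4 + retry  match  state: ?Str.?Bool.rec Z.…
τ conforms to S (length 4)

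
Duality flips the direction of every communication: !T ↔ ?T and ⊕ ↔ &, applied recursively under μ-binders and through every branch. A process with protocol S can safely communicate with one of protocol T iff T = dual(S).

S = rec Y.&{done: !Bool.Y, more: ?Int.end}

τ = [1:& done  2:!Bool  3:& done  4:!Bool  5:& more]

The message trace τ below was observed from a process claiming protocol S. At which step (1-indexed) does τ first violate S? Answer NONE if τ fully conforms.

NONE

[1] & done  ok  now at !Bool.rec Y.…
[2] !Bool  ok  now at rec Y.…
[3] & done  ok  now at !Bool.rec Y.…
[4] !Bool  ok  now at rec Y.…
[5] & more  ok  now at ?Int.end
trace exhausted — no violation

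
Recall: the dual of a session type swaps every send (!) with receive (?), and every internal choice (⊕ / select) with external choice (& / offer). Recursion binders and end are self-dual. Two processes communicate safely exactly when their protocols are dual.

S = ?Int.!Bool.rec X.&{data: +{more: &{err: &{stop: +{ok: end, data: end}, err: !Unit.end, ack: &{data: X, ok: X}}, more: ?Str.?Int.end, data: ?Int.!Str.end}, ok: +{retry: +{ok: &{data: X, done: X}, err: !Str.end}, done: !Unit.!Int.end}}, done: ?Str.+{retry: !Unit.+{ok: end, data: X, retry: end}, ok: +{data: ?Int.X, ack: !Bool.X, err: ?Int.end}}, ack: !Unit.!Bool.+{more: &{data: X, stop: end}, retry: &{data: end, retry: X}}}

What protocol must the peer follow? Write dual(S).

?Int ↦ !Int
  !Bool ↦ ?Bool
    rec X ↦ rec X  (rec unchanged)
      &{data,done,ack} ↦ +{data,done,ack}  (offer→select)
        • data:
          +{more,ok} ↦ &{more,ok}  (internal→external)
            • more:
              &{err,more,data} ↦ +{err,more,data}  (offer→select)
                • err:
                  &{stop,err,ack} ↦ +{stop,err,ack}  (offer→select)
                    • stop:
                      +{ok,data} ↦ &{ok,data}  (internal→external)
                        • ok:
                          end ↦ end
                        • data:
                          end ↦ end
                    • err:
                      !Unit ↦ ?Unit
                        end ↦ end
                    • ack:
                      &{data,ok} ↦ +{data,ok}  (offer→select)
                        • data:
                          X ↦ X
                        • ok:
                          X ↦ X
                • more:
                  ?Str ↦ !Str
                    ?Int ↦ !Int
                      end ↦ end
                • data:
                  ?Int ↦ !Int
                    !Str ↦ ?Str
                      end ↦ end
            • ok:
              +{retry,done} ↦ &{retry,done}  (internal→external)
                • retry:
                  +{ok,err} ↦ &{ok,err}  (internal→external)
                    • ok:
                      &{data,done} ↦ +{data,done}  (offer→select)
                        • data:
                          X ↦ X
                        • done:
                          X ↦ X
                    • err:
                      !Str ↦ ?Str
                        end ↦ end
                • done:
                  !Unit ↦ ?Unit
                    !Int ↦ ?Int
                      end ↦ end
        • done:
          ?Str ↦ !Str
            +{retry,ok} ↦ &{retry,ok}  (internal→external)
              • retry:
                !Unit ↦ ?Unit
                  +{ok,data,retry} ↦ &{ok,data,retry}  (internal→external)
                    • ok:
                      end ↦ end
                    • data:
                      X ↦ X
                    • retry:
                      end ↦ end
              • ok:
                +{data,ack,err} ↦ &{data,ack,err}  (internal→external)
                  • data:
                    ?Int ↦ !Int
                      X ↦ X
                  • ack:
                    !Bool ↦ ?Bool
                      X ↦ X
                  • err:
                    ?Int ↦ !Int
                      end ↦ end
        • ack:
          !Unit ↦ ?Unit
            !Bool ↦ ?Bool
              +{more,retry} ↦ &{more,retry}  (internal→external)
                • more:
                  &{data,stop} ↦ +{data,stop}  (offer→select)
                    • data:
                      X ↦ X
                    • stop:
                      end ↦ end
                • retry:
                  &{data,retry} ↦ +{data,retry}  (offer→select)
                    • data:
                      end ↦ end
                    • retry:
                      X ↦ X

!Int.?Bool.rec X.+{data: &{more: +{err: +{stop: &{ok: end, data: end}, err: ?Unit.end, ack: +{data: X, ok: X}}, more: !Str.!Int.end, data: !Int.?Str.end}, ok: &{retry: &{ok: +{data: X, done: X}, err: ?Str.end}, done: ?Unit.?Int.end}}, done: !Str.&{retry: ?Unit.&{ok: end, data: X, retry: end}, ok: &{data: !Int.X, ack: ?Bool.X, err: !Int.end}}, ack: ?Unit.?Bool.&{more: +{data: X, stop: end}, retry: +{data: end, retry: X}}}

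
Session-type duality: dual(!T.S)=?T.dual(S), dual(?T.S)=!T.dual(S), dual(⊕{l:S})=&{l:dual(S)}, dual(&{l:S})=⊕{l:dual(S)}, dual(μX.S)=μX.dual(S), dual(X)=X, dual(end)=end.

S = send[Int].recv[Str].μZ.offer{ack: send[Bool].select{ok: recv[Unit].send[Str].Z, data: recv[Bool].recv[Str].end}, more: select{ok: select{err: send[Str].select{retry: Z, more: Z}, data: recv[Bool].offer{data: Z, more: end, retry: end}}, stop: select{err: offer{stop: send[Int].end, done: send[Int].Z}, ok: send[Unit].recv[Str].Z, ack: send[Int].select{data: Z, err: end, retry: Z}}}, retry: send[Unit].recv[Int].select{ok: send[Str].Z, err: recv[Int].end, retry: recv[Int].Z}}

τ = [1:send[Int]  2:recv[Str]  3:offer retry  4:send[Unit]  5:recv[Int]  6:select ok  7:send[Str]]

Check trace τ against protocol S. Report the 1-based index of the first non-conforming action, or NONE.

@1 send[Int]  ok  cont: recv[Str].μZ.…
@2 recv[Str]  ok  cont: μZ.…
@3 offer retry  ok  cont: send[Unit].recv[Int].select{ok: send[Str].μZ.…, err: recv[Int].end, retry: recv[Int].μZ.…}
@4 send[Unit]  ok  cont: recv[Int].select{ok: send[Str].μZ.…, err: recv[Int].end, retry: recv[Int].μZ.…}
@5 recv[Int]  ok  cont: select{ok: send[Str].μZ.…, err: recv[Int].end, retry: recv[Int].μZ.…}
@6 select ok  ok  cont: send[Str].μZ.…
@7 send[Str]  ok  cont: μZ.…
τ conforms to S (length 7)

NONE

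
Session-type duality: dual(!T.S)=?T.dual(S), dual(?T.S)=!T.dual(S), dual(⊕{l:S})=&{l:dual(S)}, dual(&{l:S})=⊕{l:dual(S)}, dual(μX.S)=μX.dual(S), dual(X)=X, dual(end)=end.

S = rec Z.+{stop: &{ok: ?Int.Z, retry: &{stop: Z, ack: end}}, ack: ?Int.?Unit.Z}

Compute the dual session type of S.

rec Z = rec Z  (μ self-dual)
  +{stop,ack} = &{stop,ack}  (select→offer)
    [stop]
      &{ok,retry} = +{ok,retry}  (&→⊕)
        [ok]
          ?Int = !Int
            Z ↦ Z
        [retry]
          &{stop,ack} = +{stop,ack}  (&→⊕)
            [stop]
              Z ↦ Z
            [ack]
              end ↦ end
    [ack]
      ?Int = !Int
        ?Unit = !Unit
          Z ↦ Z

rec Z.&{stop: +{ok: !Int.Z, retry: +{stop: Z, ack: end}}, ack: !Int.!Unit.Z}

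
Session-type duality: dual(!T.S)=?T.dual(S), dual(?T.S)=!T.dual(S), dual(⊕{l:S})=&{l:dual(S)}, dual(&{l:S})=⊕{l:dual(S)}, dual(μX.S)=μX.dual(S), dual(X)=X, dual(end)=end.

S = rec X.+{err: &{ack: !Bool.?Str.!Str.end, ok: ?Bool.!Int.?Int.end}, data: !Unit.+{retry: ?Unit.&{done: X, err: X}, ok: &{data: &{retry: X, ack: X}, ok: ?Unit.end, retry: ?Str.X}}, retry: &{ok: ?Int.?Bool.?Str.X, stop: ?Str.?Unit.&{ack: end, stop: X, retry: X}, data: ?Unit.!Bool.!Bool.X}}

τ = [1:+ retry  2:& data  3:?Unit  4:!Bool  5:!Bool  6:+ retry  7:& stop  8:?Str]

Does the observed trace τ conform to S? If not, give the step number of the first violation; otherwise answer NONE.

NONE

[1] + retry  match  residual = &{ok: ?Int.?Bool.?Str.rec X.…, stop: ?Str.?Unit.&{ack: end, stop: rec X.…, retry: rec X.…}, data: ?Unit.!Bool.!Bool.rec X.…}
[2] & data  match  residual = ?Unit.!Bool.!Bool.rec X.…
[3] ?Unit  match  residual = !Bool.!Bool.rec X.…
[4] !Bool  match  residual = !Bool.rec X.…
[5] !Bool  match  residual = rec X.…
[6] + retry  match  residual = &{ok: ?Int.?Bool.?Str.rec X.…, stop: ?Str.?Unit.&{ack: end, stop: rec X.…, retry: rec X.…}, data: ?Unit.!Bool.!Bool.rec X.…}
[7] & stop  match  residual = ?Str.?Unit.&{ack: end, stop: rec X.…, retry: rec X.…}
[8] ?Str  match  residual = ?Unit.&{ack: end, stop: rec X.…, retry: rec X.…}
trace exhausted — no violation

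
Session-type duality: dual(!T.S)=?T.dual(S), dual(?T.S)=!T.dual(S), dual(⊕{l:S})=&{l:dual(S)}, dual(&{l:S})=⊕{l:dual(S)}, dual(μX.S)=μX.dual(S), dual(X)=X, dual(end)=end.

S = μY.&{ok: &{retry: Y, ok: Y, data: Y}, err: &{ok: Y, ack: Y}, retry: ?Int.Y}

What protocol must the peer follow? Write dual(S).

μY → μY  (μ self-dual)
  &{ok,err,retry} → ⊕{ok,err,retry}  (offer→select)
    case ok:
      &{retry,ok,data} → ⊕{retry,ok,data}  (offer→select)
        case retry:
          Y ↦ Y
        case ok:
          Y ↦ Y
        case data:
          Y ↦ Y
    case err:
      &{ok,ack} → ⊕{ok,ack}  (offer→select)
        case ok:
          Y ↦ Y
        case ack:
          Y ↦ Y
    case retry:
      ?Int → !Int
        Y ↦ Y

μY.⊕{ok: ⊕{retry: Y, ok: Y, data: Y}, err: ⊕{ok: Y, ack: Y}, retry: !Int.Y}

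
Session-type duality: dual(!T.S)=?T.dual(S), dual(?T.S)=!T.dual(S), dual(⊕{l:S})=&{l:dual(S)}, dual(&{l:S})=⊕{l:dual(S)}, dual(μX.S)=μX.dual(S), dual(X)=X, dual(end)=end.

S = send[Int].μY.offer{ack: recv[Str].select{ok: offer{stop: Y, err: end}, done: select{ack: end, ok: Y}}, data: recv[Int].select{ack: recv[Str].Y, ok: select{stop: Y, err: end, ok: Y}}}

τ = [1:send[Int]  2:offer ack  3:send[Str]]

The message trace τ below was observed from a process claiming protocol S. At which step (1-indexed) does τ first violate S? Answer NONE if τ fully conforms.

[1] send[Int]  match  now at μY.…
[2] offer ack  match  now at recv[Str].select{ok: offer{stop: μY.…, err: end}, done: select{ack: end, ok: μY.…}}
[3] got send[Str], protocol expects recv[Str]  ✗

3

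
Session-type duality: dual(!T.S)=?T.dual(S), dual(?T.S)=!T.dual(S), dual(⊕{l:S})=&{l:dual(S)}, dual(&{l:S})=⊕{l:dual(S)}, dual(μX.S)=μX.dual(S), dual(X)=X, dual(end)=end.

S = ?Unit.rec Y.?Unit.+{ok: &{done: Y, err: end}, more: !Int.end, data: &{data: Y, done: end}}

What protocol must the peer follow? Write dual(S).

?Unit ↦ !Unit
  rec Y ↦ rec Y  (μ self-dual)
    ?Unit ↦ !Unit
      +{ok,more,data} ↦ &{ok,more,data}  (select→offer)
        [ok]
          &{done,err} ↦ +{done,err}  (external→internal)
            [done]
              dual(Y) = Y
            [err]
              dual(end) = end
        [more]
          !Int ↦ ?Int
            dual(end) = end
        [data]
          &{data,done} ↦ +{data,done}  (external→internal)
            [data]
              dual(Y) = Y
            [done]
              dual(end) = end

!Unit.rec Y.!Unit.&{ok: +{done: Y, err: end}, more: ?Int.end, data: +{data: Y, done: end}}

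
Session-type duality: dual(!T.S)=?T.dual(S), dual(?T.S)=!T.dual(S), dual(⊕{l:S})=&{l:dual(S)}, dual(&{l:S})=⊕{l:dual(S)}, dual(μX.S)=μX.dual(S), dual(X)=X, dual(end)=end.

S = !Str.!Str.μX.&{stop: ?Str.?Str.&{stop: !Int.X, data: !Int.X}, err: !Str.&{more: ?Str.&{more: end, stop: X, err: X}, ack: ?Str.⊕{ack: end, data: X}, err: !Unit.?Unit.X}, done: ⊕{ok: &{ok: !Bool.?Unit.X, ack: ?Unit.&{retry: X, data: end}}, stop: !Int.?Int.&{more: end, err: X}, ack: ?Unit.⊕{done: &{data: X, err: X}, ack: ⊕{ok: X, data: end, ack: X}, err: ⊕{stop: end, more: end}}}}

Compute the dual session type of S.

?Str.?Str.μX.⊕{stop: !Str.!Str.⊕{stop: ?Int.X, data: ?Int.X}, err: ?Str.⊕{more: !Str.⊕{more: end, stop: X, err: X}, ack: !Str.&{ack: end, data: X}, err: ?Unit.!Unit.X}, done: &{ok: ⊕{ok: ?Bool.!Unit.X, ack: !Unit.⊕{retry: X, data: end}}, stop: ?Int.!Int.⊕{more: end, err: X}, ack: !Unit.&{done: ⊕{data: X, err: X}, ack: &{ok: X, data: end, ack: X}, err: &{stop: end, more: end}}}}

!Str ↦ ?Str
  !Str ↦ ?Str
    μX ↦ μX  (binder kept)
      &{stop,err,done} ↦ ⊕{stop,err,done}  (&→⊕)
        [stop]
          ?Str ↦ !Str
            ?Str ↦ !Str
              &{stop,data} ↦ ⊕{stop,data}  (&→⊕)
                [stop]
                  !Int ↦ ?Int
                    X self-dual
                [data]
                  !Int ↦ ?Int
                    X self-dual
        [err]
          !Str ↦ ?Str
            &{more,ack,err} ↦ ⊕{more,ack,err}  (&→⊕)
              [more]
                ?Str ↦ !Str
                  &{more,stop,err} ↦ ⊕{more,stop,err}  (&→⊕)
                    [more]
                      end self-dual
                    [stop]
                      X self-dual
                    [err]
                      X self-dual
              [ack]
                ?Str ↦ !Str
                  ⊕{ack,data} ↦ &{ack,data}  (⊕→&)
                    [ack]
                      end self-dual
                    [data]
                      X self-dual
              [err]
                !Unit ↦ ?Unit
                  ?Unit ↦ !Unit
                    X self-dual
        [done]
          ⊕{ok,stop,ack} ↦ &{ok,stop,ack}  (⊕→&)
            [ok]
              &{ok,ack} ↦ ⊕{ok,ack}  (&→⊕)
                [ok]
                  !Bool ↦ ?Bool
                    ?Unit ↦ !Unit
                      X self-dual
                [ack]
                  ?Unit ↦ !Unit
                    &{retry,data} ↦ ⊕{retry,data}  (&→⊕)
                      [retry]
                        X self-dual
                      [data]
                        end self-dual
            [stop]
              !Int ↦ ?Int
                ?Int ↦ !Int
                  &{more,err} ↦ ⊕{more,err}  (&→⊕)
                    [more]
                      end self-dual
                    [err]
                      X self-dual
            [ack]
              ?Unit ↦ !Unit
                ⊕{done,ack,err} ↦ &{done,ack,err}  (⊕→&)
                  [done]
                    &{data,err} ↦ ⊕{data,err}  (&→⊕)
                      [data]
                        X self-dual
                      [err]
                        X self-dual
                  [ack]
                    ⊕{ok,data,ack} ↦ &{ok,data,ack}  (⊕→&)
                      [ok]
                        X self-dual
                      [data]
                        end self-dual
                      [ack]
                        X self-dual
                  [err]
                    ⊕{stop,more} ↦ &{stop,more}  (⊕→&)
                      [stop]
                        end self-dual
                      [more]
                        end self-dual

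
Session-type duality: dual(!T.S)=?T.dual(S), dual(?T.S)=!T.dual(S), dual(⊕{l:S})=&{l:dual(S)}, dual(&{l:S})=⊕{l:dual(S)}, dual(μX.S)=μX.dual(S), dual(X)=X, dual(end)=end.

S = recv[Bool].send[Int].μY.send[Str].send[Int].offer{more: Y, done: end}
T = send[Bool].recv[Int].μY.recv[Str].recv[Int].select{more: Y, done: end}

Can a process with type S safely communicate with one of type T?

YES

recv[Bool] ‖ send[Bool]  ok
  send[Int] ‖ recv[Int]  ok
    μY ‖ μY  ok (binder kept)
      send[Str] ‖ recv[Str]  ok
        send[Int] ‖ recv[Int]  ok
          offer{more,done} ‖ select{more,done}  ok label sets agree
            [more]
              Y ‖ Y  ok
            [done]
              end ‖ end  ok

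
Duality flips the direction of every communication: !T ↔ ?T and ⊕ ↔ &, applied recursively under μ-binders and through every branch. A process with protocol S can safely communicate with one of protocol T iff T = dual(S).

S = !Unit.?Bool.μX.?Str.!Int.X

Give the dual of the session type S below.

?Unit.!Bool.μX.!Str.?Int.X

!Unit ↦ ?Unit
  ?Bool ↦ !Bool
    μX ↦ μX  (rec unchanged)
      ?Str ↦ !Str
        !Int ↦ ?Int
          X ↦ X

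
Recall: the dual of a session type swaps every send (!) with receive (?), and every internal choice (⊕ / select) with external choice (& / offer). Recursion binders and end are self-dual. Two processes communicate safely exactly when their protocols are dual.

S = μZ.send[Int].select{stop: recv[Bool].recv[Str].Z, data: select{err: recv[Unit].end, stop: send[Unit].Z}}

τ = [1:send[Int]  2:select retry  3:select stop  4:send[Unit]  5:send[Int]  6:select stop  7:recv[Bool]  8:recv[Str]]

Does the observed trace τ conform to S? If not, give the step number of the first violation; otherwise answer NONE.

2

[1] send[Int]  match  state: select{stop: recv[Bool].recv[Str].μZ.…, data: select{err: recv[Unit].end, stop: send[Unit].μZ.…}}
[2] got select retry, protocol expects select stop or select data  ✗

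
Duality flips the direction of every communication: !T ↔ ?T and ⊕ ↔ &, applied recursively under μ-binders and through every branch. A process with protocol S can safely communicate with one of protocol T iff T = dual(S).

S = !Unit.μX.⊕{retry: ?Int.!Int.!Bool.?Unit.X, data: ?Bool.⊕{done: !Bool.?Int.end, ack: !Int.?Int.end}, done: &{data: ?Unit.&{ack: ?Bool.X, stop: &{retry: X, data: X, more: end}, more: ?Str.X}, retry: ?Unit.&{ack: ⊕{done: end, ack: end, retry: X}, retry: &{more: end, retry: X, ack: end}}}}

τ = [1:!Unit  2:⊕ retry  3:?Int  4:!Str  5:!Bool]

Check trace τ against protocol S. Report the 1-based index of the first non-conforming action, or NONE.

4

@1 !Unit  match  state: μX.…
@2 ⊕ retry  match  state: ?Int.!Int.!Bool.?Unit.μX.…
@3 ?Int  match  state: !Int.!Bool.?Unit.μX.…
@4 got !Str, protocol expects !Int  ✗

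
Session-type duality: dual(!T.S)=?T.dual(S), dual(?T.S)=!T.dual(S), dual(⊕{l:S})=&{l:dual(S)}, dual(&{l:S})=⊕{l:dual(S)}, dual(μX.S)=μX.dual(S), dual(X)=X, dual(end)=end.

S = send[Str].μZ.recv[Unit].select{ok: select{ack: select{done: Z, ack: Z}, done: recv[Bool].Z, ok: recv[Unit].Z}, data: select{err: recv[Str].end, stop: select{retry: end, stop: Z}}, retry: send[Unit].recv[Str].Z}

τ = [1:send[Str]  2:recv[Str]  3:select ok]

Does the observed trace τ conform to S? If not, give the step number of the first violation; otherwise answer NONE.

2

[1] send[Str]  match  residual = μZ.…
[2] got recv[Str], protocol expects recv[Unit]  ✗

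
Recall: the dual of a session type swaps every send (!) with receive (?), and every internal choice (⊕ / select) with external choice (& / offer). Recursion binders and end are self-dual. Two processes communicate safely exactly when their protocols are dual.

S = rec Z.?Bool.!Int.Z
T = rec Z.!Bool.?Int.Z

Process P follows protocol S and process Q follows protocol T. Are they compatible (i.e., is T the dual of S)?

YES

rec Z | rec Z  ok (μ self-dual)
  ?Bool | !Bool  ok
    !Int | ?Int  ok
      Z | Z  ok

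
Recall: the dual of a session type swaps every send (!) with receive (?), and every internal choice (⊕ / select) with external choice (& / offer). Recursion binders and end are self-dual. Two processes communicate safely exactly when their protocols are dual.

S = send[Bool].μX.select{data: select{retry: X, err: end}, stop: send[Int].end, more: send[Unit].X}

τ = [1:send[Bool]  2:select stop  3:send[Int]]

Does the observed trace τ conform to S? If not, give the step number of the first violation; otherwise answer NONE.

NONE

[1] send[Bool]  match  residual = μX.…
[2] select stop  match  residual = send[Int].end
[3] send[Int]  match  residual = end
trace exhausted — no violation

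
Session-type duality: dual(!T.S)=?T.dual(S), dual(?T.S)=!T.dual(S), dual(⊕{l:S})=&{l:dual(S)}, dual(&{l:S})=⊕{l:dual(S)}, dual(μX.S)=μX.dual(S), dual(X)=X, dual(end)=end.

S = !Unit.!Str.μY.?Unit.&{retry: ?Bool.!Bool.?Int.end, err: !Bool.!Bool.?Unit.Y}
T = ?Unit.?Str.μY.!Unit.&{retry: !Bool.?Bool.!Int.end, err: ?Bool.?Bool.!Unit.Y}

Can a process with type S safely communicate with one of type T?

!Unit | ?Unit  ✓
  !Str | ?Str  ✓
    μY | μY  ✓ (binder kept)
      ?Unit | !Unit  ✓
        &{retry,err} | &{retry,err}  ✗ choice polarity not flipped — not dual

NO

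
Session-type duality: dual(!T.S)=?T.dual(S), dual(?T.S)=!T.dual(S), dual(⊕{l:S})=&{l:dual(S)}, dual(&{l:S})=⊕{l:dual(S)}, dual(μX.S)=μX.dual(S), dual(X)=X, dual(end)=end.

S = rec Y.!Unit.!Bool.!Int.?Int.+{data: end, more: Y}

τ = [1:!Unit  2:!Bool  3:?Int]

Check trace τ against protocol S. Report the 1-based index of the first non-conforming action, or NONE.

@1 !Unit  ok  residual = !Bool.!Int.?Int.+{data: end, more: rec Y.…}
@2 !Bool  ok  residual = !Int.?Int.+{data: end, more: rec Y.…}
@3 got ?Int, protocol expects !Int  ✗

3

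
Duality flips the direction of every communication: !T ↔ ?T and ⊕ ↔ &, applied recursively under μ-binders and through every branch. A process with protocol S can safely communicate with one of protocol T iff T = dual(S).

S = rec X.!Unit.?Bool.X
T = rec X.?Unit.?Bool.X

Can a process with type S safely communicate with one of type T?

NO

rec X | rec X  ✓ (rec unchanged)
  !Unit | ?Unit  ✓
    ?Bool | ?Bool  ✗ same direction on both sides — not dual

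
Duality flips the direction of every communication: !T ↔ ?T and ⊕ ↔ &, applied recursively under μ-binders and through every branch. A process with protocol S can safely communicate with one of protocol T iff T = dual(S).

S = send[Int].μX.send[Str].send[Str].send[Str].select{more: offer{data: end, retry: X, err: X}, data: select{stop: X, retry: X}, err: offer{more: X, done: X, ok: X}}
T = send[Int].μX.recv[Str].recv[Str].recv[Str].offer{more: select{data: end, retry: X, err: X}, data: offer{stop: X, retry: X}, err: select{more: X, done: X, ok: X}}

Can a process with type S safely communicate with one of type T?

NO

send[Int] ‖ send[Int]  ✗ same direction on both sides — not dual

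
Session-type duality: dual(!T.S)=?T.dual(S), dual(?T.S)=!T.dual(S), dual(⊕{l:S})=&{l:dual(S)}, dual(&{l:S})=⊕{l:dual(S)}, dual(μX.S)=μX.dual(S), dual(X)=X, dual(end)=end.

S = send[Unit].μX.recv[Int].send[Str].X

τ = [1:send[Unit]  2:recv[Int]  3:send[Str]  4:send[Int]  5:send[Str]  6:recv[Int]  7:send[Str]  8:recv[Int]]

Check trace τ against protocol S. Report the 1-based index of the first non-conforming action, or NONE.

4

step 1: send[Unit]  match  residual = μX.…
step 2: recv[Int]  match  residual = send[Str].μX.…
step 3: send[Str]  match  residual = μX.…
step 4: got send[Int], protocol expects recv[Int]  ✗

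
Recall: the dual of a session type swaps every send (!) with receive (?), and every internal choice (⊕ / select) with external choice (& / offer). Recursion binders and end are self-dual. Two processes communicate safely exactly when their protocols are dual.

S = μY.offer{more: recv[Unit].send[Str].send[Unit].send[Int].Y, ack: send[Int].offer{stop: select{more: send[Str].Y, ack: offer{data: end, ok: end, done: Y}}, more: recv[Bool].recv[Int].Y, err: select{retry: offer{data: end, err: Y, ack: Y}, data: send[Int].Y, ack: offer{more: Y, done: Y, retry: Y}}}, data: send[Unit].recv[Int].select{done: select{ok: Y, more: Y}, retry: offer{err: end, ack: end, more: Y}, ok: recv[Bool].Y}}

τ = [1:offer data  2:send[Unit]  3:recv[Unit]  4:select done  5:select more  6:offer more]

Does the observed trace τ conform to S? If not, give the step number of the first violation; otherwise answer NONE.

3

@1 offer data  match  cont: send[Unit].recv[Int].select{done: select{ok: μY.…, more: μY.…}, retry: offer{err: end, ack: end, more: μY.…}, ok: recv[Bool].μY.…}
@2 send[Unit]  match  cont: recv[Int].select{done: select{ok: μY.…, more: μY.…}, retry: offer{err: end, ack: end, more: μY.…}, ok: recv[Bool].μY.…}
@3 got recv[Unit], protocol expects recv[Int]  ✗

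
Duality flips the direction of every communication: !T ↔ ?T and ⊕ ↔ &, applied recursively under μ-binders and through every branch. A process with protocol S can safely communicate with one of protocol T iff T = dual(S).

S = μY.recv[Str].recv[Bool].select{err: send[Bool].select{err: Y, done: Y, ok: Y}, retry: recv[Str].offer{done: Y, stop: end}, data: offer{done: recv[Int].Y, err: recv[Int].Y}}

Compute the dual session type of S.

μY = μY  (binder kept)
  recv[Str] = send[Str]
    recv[Bool] = send[Bool]
      select{err,retry,data} = offer{err,retry,data}  (internal→external)
        case err:
          send[Bool] = recv[Bool]
            select{err,done,ok} = offer{err,done,ok}  (internal→external)
              case err:
                Y ↦ Y
              case done:
                Y ↦ Y
              case ok:
                Y ↦ Y
        case retry:
          recv[Str] = send[Str]
            offer{done,stop} = select{done,stop}  (offer→select)
              case done:
                Y ↦ Y
              case stop:
                end ↦ end
        case data:
          offer{done,err} = select{done,err}  (offer→select)
            case done:
              recv[Int] = send[Int]
                Y ↦ Y
            case err:
              recv[Int] = send[Int]
                Y ↦ Y

μY.send[Str].send[Bool].offer{err: recv[Bool].offer{err: Y, done: Y, ok: Y}, retry: send[Str].select{done: Y, stop: end}, data: select{done: send[Int].Y, err: send[Int].Y}}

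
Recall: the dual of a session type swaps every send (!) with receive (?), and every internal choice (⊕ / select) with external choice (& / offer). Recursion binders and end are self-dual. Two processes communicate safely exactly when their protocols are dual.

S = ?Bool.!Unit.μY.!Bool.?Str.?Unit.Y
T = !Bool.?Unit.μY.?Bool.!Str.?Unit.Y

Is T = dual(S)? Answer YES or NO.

NO

?Bool | !Bool  ✓
  !Unit | ?Unit  ✓
    μY | μY  ✓ (μ self-dual)
      !Bool | ?Bool  ✓
        ?Str | !Str  ✓
          ?Unit | ?Unit  ✗ same direction on both sides — not dual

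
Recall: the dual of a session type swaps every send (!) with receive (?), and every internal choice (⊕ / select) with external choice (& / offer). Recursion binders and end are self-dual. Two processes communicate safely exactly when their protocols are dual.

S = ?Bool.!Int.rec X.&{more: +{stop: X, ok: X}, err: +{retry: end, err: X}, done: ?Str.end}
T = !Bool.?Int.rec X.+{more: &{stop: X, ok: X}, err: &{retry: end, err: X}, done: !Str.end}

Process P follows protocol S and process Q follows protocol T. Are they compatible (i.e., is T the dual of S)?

YES

?Bool ‖ !Bool  match
  !Int ‖ ?Int  match
    rec X ‖ rec X  match (rec unchanged)
      &{more,err,done} ‖ +{more,err,done}  match same labels
        • more:
          +{stop,ok} ‖ &{stop,ok}  match same labels
            • stop:
              X ‖ X  match
            • ok:
              X ‖ X  match
        • err:
          +{retry,err} ‖ &{retry,err}  match same labels
            • retry:
              end ‖ end  match
            • err:
              X ‖ X  match
        • done:
          ?Str ‖ !Str  match
            end ‖ end  match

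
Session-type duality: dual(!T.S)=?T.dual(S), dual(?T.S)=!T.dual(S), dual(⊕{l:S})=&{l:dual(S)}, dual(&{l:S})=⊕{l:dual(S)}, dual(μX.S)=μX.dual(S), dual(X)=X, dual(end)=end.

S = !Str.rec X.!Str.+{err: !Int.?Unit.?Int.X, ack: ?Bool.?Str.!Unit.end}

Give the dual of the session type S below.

?Str.rec X.?Str.&{err: ?Int.!Unit.!Int.X, ack: !Bool.!Str.?Unit.end}

!Str ↦ ?Str
  rec X ↦ rec X  (rec unchanged)
    !Str ↦ ?Str
      +{err,ack} ↦ &{err,ack}  (internal→external)
        case err:
          !Int ↦ ?Int
            ?Unit ↦ !Unit
              ?Int ↦ !Int
                X self-dual
        case ack:
          ?Bool ↦ !Bool
            ?Str ↦ !Str
              !Unit ↦ ?Unit
                end self-dual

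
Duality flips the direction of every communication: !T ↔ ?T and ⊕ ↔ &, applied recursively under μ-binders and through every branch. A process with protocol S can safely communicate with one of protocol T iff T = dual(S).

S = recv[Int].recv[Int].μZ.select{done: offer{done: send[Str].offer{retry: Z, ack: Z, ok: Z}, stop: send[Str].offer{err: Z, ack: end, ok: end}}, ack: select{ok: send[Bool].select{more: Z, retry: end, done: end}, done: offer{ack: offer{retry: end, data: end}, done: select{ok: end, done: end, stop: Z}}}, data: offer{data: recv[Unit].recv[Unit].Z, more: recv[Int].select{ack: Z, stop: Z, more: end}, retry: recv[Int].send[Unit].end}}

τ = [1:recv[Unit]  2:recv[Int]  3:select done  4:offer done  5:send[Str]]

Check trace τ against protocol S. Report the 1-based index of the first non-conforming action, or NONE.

1

step 1: got recv[Unit], protocol expects recv[Int]  ✗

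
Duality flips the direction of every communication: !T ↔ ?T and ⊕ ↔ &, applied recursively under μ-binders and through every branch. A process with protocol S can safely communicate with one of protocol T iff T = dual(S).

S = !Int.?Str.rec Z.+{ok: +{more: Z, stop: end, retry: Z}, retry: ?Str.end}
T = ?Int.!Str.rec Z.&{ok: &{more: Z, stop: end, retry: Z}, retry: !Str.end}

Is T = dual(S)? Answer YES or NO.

YES

!Int ‖ ?Int  match
  ?Str ‖ !Str  match
    rec Z ‖ rec Z  match (binder kept)
      +{ok,retry} ‖ &{ok,retry}  match same labels
        case ok:
          +{more,stop,retry} ‖ &{more,stop,retry}  match same labels
            case more:
              Z ‖ Z  match
            case stop:
              end ‖ end  match
            case retry:
              Z ‖ Z  match
        case retry:
          ?Str ‖ !Str  match
            end ‖ end  match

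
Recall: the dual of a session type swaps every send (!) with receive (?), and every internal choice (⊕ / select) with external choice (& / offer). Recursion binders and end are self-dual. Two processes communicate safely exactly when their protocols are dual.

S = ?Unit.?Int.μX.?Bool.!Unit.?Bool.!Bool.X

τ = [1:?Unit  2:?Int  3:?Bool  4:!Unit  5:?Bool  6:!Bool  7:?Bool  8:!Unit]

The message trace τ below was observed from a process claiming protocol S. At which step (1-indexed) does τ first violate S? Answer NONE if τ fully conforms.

NONE

@1 ?Unit  ok  cont: ?Int.μX.…
@2 ?Int  ok  cont: μX.…
@3 ?Bool  ok  cont: !Unit.?Bool.!Bool.μX.…
@4 !Unit  ok  cont: ?Bool.!Bool.μX.…
@5 ?Bool  ok  cont: !Bool.μX.…
@6 !Bool  ok  cont: μX.…
@7 ?Bool  ok  cont: !Unit.?Bool.!Bool.μX.…
@8 !Unit  ok  cont: ?Bool.!Bool.μX.…
τ conforms to S (length 8)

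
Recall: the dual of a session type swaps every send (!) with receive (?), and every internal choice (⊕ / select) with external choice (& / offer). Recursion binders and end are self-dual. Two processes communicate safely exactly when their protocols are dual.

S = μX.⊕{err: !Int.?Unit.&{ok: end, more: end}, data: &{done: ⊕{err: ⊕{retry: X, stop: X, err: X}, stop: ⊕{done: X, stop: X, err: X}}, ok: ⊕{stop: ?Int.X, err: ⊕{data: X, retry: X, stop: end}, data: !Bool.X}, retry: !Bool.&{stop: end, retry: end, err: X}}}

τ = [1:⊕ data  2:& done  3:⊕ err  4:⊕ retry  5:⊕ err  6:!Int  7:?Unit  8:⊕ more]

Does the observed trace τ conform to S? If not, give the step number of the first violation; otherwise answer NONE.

8

@1 ⊕ data  ok  state: &{done: ⊕{err: ⊕{retry: μX.…, stop: μX.…, err: μX.…}, stop: ⊕{done: μX.…, stop: μX.…, err: μX.…}}, ok: ⊕{stop: ?Int.μX.…, err: ⊕{data: μX.…, retry: μX.…, stop: end}, data: !Bool.μX.…}, retry: !Bool.&{stop: end, retry: end, err: μX.…}}
@2 & done  ok  state: ⊕{err: ⊕{retry: μX.…, stop: μX.…, err: μX.…}, stop: ⊕{done: μX.…, stop: μX.…, err: μX.…}}
@3 ⊕ err  ok  state: ⊕{retry: μX.…, stop: μX.…, err: μX.…}
@4 ⊕ retry  ok  state: μX.…
@5 ⊕ err  ok  state: !Int.?Unit.&{ok: end, more: end}
@6 !Int  ok  state: ?Unit.&{ok: end, more: end}
@7 ?Unit  ok  state: &{ok: end, more: end}
@8 got ⊕ more, protocol expects & ok or & more  ✗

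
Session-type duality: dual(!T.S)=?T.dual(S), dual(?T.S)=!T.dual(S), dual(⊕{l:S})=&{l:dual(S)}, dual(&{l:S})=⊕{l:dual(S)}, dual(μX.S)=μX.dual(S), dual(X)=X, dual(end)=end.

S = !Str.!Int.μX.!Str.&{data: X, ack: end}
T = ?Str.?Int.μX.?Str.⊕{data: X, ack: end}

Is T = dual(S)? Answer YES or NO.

!Str vs ?Str  match
  !Int vs ?Int  match
    μX vs μX  match (μ self-dual)
      !Str vs ?Str  match
        &{data,ack} vs ⊕{data,ack}  match labels match
          [data]
            X vs X  match
          [ack]
            end vs end  match

YES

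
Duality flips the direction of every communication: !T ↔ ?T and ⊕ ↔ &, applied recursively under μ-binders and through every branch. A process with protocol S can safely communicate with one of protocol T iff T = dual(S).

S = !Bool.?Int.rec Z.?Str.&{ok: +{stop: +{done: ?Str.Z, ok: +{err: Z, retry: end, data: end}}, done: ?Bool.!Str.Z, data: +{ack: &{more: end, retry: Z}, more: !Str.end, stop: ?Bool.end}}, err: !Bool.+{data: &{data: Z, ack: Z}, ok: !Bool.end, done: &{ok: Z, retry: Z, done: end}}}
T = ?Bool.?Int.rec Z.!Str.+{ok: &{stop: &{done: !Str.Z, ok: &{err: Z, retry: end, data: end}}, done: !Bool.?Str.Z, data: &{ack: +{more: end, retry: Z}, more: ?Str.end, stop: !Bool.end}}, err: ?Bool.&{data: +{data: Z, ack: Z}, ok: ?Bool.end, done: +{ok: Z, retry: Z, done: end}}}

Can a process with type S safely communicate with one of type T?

!Bool | ?Bool  match
  ?Int | ?Int  ✗ same direction on both sides — not dual

NO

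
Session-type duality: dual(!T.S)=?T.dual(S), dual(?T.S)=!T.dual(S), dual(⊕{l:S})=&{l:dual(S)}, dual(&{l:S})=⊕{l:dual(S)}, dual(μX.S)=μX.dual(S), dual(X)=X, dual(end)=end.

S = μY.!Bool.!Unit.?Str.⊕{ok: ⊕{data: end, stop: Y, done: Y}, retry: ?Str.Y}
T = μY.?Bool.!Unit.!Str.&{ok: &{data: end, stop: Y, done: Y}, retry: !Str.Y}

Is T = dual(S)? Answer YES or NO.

NO

μY ‖ μY  ✓ (rec unchanged)
  !Bool ‖ ?Bool  ✓
    !Unit ‖ !Unit  ✗ same direction on both sides — not dual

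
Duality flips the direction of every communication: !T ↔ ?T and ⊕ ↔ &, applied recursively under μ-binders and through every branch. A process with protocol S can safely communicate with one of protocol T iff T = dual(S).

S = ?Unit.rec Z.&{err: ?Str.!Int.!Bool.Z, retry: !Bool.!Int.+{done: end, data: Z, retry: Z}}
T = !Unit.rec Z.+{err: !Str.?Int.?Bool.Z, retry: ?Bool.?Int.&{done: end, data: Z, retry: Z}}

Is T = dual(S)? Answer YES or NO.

YES

?Unit ‖ !Unit  match
  rec Z ‖ rec Z  match (binder kept)
    &{err,retry} ‖ +{err,retry}  match labels match
      case err:
        ?Str ‖ !Str  match
          !Int ‖ ?Int  match
            !Bool ‖ ?Bool  match
              Z ‖ Z  match
      case retry:
        !Bool ‖ ?Bool  match
          !Int ‖ ?Int  match
            +{done,data,retry} ‖ &{done,data,retry}  match labels match
              case done:
                end ‖ end  match
              case data:
                Z ‖ Z  match
              case retry:
                Z ‖ Z  match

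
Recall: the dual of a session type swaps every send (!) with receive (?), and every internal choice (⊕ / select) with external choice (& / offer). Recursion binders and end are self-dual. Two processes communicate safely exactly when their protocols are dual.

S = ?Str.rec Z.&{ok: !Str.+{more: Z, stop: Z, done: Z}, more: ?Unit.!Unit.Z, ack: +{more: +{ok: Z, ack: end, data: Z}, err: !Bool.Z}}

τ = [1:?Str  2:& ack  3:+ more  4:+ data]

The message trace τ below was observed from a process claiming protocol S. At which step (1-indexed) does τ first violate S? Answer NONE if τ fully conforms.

NONE

step 1: ?Str  match  residual = rec Z.…
step 2: & ack  match  residual = +{more: +{ok: rec Z.…, ack: end, data: rec Z.…}, err: !Bool.rec Z.…}
step 3: + more  match  residual = +{ok: rec Z.…, ack: end, data: rec Z.…}
step 4: + data  match  residual = rec Z.…
all 4 steps conform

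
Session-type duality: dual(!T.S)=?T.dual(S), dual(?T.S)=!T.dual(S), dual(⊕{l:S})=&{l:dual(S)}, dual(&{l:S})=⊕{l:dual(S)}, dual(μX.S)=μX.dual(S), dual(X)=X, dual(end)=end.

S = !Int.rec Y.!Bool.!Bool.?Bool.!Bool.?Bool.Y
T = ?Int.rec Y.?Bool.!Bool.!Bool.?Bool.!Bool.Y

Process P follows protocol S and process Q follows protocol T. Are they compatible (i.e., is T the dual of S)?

!Int | ?Int  match
  rec Y | rec Y  match (binder kept)
    !Bool | ?Bool  match
      !Bool | !Bool  ✗ same direction on both sides — not dual

NO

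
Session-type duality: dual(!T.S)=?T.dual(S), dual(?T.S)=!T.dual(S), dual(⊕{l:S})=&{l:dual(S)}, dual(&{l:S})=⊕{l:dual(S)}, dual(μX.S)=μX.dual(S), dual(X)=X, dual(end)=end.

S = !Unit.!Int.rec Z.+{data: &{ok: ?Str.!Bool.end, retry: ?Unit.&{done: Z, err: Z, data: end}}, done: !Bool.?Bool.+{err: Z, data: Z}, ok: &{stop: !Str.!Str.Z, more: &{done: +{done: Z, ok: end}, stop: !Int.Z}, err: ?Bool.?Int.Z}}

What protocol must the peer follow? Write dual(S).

!Unit ↦ ?Unit
  !Int ↦ ?Int
    rec Z ↦ rec Z  (μ self-dual)
      +{data,done,ok} ↦ &{data,done,ok}  (⊕→&)
        [data]
          &{ok,retry} ↦ +{ok,retry}  (external→internal)
            [ok]
              ?Str ↦ !Str
                !Bool ↦ ?Bool
                  end self-dual
            [retry]
              ?Unit ↦ !Unit
                &{done,err,data} ↦ +{done,err,data}  (external→internal)
                  [done]
                    Z self-dual
                  [err]
                    Z self-dual
                  [data]
                    end self-dual
        [done]
          !Bool ↦ ?Bool
            ?Bool ↦ !Bool
              +{err,data} ↦ &{err,data}  (⊕→&)
                [err]
                  Z self-dual
                [data]
                  Z self-dual
        [ok]
          &{stop,more,err} ↦ +{stop,more,err}  (external→internal)
            [stop]
              !Str ↦ ?Str
                !Str ↦ ?Str
                  Z self-dual
            [more]
              &{done,stop} ↦ +{done,stop}  (external→internal)
                [done]
                  +{done,ok} ↦ &{done,ok}  (⊕→&)
                    [done]
                      Z self-dual
                    [ok]
                      end self-dual
                [stop]
                  !Int ↦ ?Int
                    Z self-dual
            [err]
              ?Bool ↦ !Bool
                ?Int ↦ !Int
                  Z self-dual

?Unit.?Int.rec Z.&{data: +{ok: !Str.?Bool.end, retry: !Unit.+{done: Z, err: Z, data: end}}, done: ?Bool.!Bool.&{err: Z, data: Z}, ok: +{stop: ?Str.?Str.Z, more: +{done: &{done: Z, ok: end}, stop: ?Int.Z}, err: !Bool.!Int.Z}}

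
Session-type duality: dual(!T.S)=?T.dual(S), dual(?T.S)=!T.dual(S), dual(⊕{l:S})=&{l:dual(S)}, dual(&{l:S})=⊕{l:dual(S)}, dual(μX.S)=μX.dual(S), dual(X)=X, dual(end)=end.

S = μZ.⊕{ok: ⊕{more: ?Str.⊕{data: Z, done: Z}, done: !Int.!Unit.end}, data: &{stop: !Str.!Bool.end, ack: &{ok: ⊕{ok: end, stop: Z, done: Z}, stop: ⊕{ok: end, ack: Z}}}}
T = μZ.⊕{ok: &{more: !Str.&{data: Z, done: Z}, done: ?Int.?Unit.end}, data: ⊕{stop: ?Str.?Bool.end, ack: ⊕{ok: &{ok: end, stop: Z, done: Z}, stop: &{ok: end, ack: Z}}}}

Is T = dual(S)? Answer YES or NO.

μZ vs μZ  ok (μ self-dual)
  ⊕{ok,data} vs ⊕{ok,data}  ✗ choice polarity not flipped — not dual

NO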